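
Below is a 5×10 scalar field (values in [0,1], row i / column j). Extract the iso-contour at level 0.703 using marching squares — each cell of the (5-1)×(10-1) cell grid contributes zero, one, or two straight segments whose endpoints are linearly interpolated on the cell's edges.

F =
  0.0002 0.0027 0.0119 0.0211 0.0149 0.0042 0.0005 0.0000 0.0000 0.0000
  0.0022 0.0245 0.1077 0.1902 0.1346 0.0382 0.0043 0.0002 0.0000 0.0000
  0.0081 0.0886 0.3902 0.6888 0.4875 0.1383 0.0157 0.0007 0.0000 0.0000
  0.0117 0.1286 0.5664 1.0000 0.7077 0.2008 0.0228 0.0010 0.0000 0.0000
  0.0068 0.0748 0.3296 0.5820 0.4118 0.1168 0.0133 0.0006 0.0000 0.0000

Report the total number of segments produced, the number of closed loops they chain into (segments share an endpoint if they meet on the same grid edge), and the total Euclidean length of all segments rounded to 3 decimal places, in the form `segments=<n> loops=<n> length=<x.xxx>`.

cell (2,2): code 0100 → (2.046,3.000)–(3.000,2.315)
cell (2,3): code 1100 → (2.979,4.000)–(2.046,3.000)
cell (2,4): code 1000 → (3.000,4.009)–(2.979,4.000)
cell (3,2): code 0010 → (3.000,2.315)–(3.711,3.000)
cell (3,3): code 0011 → (3.711,3.000)–(3.016,4.000)
cell (3,4): code 0001 → (3.016,4.000)–(3.000,4.009)
total: 6 segments, chained into 1 closed loop(s), length Σ = 4.788588

segments=6 loops=1 length=4.789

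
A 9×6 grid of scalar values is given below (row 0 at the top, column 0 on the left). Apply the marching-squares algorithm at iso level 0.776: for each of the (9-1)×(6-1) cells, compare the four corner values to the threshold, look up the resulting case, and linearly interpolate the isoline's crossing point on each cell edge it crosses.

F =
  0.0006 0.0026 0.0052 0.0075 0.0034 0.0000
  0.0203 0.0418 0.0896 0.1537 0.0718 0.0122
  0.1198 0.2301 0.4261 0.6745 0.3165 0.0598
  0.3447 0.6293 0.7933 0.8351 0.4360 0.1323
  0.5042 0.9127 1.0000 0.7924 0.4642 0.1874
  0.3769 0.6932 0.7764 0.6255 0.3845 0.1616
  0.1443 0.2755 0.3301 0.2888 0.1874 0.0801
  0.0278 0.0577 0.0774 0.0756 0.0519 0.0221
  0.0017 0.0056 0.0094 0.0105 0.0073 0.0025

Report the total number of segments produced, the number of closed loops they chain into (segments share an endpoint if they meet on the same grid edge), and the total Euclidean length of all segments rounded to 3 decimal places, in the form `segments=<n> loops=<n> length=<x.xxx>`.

segments=12 loops=1 length=7.422

cell (2,1): code 0100 → (2.953,2.000)–(3.000,1.895)
cell (2,2): code 1100 → (2.632,3.000)–(2.953,2.000)
cell (2,3): code 1000 → (3.000,3.148)–(2.632,3.000)
cell (3,0): code 0100 → (3.518,1.000)–(4.000,0.665)
cell (3,1): code 1110 → (3.000,1.895)–(3.518,1.000)
cell (3,3): code 1001 → (4.000,3.050)–(3.000,3.148)
cell (4,0): code 0010 → (4.000,0.665)–(4.623,1.000)
cell (4,1): code 0111 → (4.623,1.000)–(5.000,1.995)
cell (4,2): code 1011 → (5.000,2.003)–(4.098,3.000)
cell (4,3): code 0001 → (4.098,3.000)–(4.000,3.050)
cell (5,1): code 0010 → (5.000,1.995)–(5.001,2.000)
cell (5,2): code 0001 → (5.001,2.000)–(5.000,2.003)
total: 12 segments, chained into 1 closed loop(s), length Σ = 7.421550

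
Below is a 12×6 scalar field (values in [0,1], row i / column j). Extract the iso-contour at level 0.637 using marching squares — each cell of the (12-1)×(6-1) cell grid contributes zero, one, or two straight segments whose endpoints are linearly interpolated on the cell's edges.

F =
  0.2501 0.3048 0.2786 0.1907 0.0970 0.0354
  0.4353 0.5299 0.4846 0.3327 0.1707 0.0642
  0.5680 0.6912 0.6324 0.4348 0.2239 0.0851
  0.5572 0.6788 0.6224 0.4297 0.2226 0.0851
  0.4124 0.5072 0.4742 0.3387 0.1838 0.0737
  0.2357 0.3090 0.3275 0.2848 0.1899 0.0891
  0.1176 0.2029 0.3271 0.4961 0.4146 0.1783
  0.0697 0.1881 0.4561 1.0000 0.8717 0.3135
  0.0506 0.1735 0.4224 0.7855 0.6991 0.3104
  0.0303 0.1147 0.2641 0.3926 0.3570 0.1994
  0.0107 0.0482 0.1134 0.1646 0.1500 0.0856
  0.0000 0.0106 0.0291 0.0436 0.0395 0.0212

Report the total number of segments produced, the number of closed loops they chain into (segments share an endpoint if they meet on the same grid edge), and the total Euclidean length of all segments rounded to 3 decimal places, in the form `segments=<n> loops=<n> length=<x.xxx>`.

segments=14 loops=2 length=11.308

cell (1,0): code 0100 → (1.664,1.000)–(2.000,0.560)
cell (1,1): code 1000 → (2.000,1.922)–(1.664,1.000)
cell (2,0): code 0110 → (2.000,0.560)–(3.000,0.656)
cell (2,1): code 1001 → (3.000,1.741)–(2.000,1.922)
cell (3,0): code 0010 → (3.000,0.656)–(3.244,1.000)
cell (3,1): code 0001 → (3.244,1.000)–(3.000,1.741)
cell (6,2): code 0100 → (6.280,3.000)–(7.000,2.333)
cell (6,3): code 1100 → (6.487,4.000)–(6.280,3.000)
cell (6,4): code 1000 → (7.000,4.420)–(6.487,4.000)
cell (7,2): code 0110 → (7.000,2.333)–(8.000,2.591)
cell (7,4): code 1001 → (8.000,4.160)–(7.000,4.420)
cell (8,2): code 0010 → (8.000,2.591)–(8.378,3.000)
cell (8,3): code 0011 → (8.378,3.000)–(8.182,4.000)
cell (8,4): code 0001 → (8.182,4.000)–(8.000,4.160)
total: 14 segments, chained into 2 closed loop(s), length Σ = 11.307867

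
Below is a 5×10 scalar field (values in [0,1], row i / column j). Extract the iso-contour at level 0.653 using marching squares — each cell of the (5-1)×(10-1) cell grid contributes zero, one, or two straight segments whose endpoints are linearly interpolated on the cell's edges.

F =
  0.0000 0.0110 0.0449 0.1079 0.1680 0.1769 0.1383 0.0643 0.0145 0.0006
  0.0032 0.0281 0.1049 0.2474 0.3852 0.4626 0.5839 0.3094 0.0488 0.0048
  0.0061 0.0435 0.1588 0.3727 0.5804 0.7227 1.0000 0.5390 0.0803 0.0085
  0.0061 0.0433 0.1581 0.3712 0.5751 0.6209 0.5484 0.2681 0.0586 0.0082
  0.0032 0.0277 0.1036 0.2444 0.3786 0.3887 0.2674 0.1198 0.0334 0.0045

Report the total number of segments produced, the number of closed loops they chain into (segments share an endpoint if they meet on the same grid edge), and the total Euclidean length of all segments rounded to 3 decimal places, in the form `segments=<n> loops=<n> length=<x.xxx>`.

segments=6 loops=1 length=5.752

cell (1,4): code 0100 → (1.732,5.000)–(2.000,4.510)
cell (1,5): code 1100 → (1.166,6.000)–(1.732,5.000)
cell (1,6): code 1000 → (2.000,6.753)–(1.166,6.000)
cell (2,4): code 0010 → (2.000,4.510)–(2.685,5.000)
cell (2,5): code 0011 → (2.685,5.000)–(2.768,6.000)
cell (2,6): code 0001 → (2.768,6.000)–(2.000,6.753)
total: 6 segments, chained into 1 closed loop(s), length Σ = 5.751735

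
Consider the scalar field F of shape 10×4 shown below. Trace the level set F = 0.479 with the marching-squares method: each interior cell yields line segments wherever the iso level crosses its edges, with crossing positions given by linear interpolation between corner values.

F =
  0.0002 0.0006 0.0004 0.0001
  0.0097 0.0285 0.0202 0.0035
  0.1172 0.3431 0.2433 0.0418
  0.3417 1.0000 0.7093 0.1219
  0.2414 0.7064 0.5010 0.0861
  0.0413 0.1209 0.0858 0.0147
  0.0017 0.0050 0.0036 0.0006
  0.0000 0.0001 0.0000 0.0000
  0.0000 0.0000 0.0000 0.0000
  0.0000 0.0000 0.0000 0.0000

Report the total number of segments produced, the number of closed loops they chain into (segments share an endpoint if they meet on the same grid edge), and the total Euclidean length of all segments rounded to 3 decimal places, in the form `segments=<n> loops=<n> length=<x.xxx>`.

segments=8 loops=1 length=6.650

cell (2,0): code 0100 → (2.207,1.000)–(3.000,0.209)
cell (2,1): code 1100 → (2.506,2.000)–(2.207,1.000)
cell (2,2): code 1000 → (3.000,2.392)–(2.506,2.000)
cell (3,0): code 0110 → (3.000,0.209)–(4.000,0.511)
cell (3,2): code 1001 → (4.000,2.053)–(3.000,2.392)
cell (4,0): code 0010 → (4.000,0.511)–(4.388,1.000)
cell (4,1): code 0011 → (4.388,1.000)–(4.053,2.000)
cell (4,2): code 0001 → (4.053,2.000)–(4.000,2.053)
total: 8 segments, chained into 1 closed loop(s), length Σ = 6.649845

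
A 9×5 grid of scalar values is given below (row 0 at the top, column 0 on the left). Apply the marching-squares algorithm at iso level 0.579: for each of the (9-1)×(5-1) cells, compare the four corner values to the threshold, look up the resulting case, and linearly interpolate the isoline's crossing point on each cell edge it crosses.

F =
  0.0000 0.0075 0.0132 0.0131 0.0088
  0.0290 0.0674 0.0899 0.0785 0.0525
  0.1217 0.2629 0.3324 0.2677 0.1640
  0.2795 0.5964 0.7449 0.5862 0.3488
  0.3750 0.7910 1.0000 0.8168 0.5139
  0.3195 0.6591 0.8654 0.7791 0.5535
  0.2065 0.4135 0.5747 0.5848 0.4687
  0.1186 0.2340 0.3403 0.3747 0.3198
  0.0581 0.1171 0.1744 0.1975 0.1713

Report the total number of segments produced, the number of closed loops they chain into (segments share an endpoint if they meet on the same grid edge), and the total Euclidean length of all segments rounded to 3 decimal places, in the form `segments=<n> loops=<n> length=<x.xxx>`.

cell (2,0): code 0100 → (2.948,1.000)–(3.000,0.945)
cell (2,1): code 1100 → (2.598,2.000)–(2.948,1.000)
cell (2,2): code 1100 → (2.977,3.000)–(2.598,2.000)
cell (2,3): code 1000 → (3.000,3.030)–(2.977,3.000)
cell (3,0): code 0110 → (3.000,0.945)–(4.000,0.490)
cell (3,3): code 1001 → (4.000,3.785)–(3.000,3.030)
cell (4,0): code 0110 → (4.000,0.490)–(5.000,0.764)
cell (4,3): code 1001 → (5.000,3.887)–(4.000,3.785)
cell (5,0): code 0010 → (5.000,0.764)–(5.326,1.000)
cell (5,1): code 0011 → (5.326,1.000)–(5.985,2.000)
cell (5,2): code 0111 → (5.985,2.000)–(6.000,2.426)
cell (5,3): code 1001 → (6.000,3.050)–(5.000,3.887)
cell (6,2): code 0010 → (6.000,2.426)–(6.028,3.000)
cell (6,3): code 0001 → (6.028,3.000)–(6.000,3.050)
total: 14 segments, chained into 1 closed loop(s), length Σ = 10.598227

segments=14 loops=1 length=10.598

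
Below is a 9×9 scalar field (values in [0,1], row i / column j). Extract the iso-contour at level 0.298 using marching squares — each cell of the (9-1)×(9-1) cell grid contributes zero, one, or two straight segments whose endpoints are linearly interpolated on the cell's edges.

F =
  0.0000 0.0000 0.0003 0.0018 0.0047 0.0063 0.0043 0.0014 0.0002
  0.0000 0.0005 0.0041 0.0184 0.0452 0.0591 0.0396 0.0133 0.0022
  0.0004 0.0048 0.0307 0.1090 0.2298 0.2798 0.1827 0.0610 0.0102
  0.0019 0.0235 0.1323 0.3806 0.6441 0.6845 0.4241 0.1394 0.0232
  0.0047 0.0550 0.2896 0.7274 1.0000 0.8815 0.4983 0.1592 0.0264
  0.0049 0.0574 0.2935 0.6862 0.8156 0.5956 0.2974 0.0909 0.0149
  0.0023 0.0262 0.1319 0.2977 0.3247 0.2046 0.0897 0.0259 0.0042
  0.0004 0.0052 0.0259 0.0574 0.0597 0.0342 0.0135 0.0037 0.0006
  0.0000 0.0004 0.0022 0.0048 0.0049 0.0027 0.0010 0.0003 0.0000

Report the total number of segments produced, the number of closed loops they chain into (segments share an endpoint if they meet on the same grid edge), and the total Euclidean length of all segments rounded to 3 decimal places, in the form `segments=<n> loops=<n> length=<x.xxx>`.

segments=16 loops=1 length=13.453

cell (2,2): code 0100 → (2.696,3.000)–(3.000,2.667)
cell (2,3): code 1100 → (2.165,4.000)–(2.696,3.000)
cell (2,4): code 1100 → (2.045,5.000)–(2.165,4.000)
cell (2,5): code 1100 → (2.478,6.000)–(2.045,5.000)
cell (2,6): code 1000 → (3.000,6.443)–(2.478,6.000)
cell (3,2): code 0110 → (3.000,2.667)–(4.000,2.019)
cell (3,6): code 1001 → (4.000,6.591)–(3.000,6.443)
cell (4,2): code 0110 → (4.000,2.019)–(5.000,2.011)
cell (4,5): code 1011 → (5.000,5.998)–(4.997,6.000)
cell (4,6): code 0001 → (4.997,6.000)–(4.000,6.591)
cell (5,2): code 0010 → (5.000,2.011)–(5.999,3.000)
cell (5,3): code 0111 → (5.999,3.000)–(6.000,3.011)
cell (5,4): code 1011 → (6.000,4.222)–(5.761,5.000)
cell (5,5): code 0001 → (5.761,5.000)–(5.000,5.998)
cell (6,3): code 0010 → (6.000,3.011)–(6.101,4.000)
cell (6,4): code 0001 → (6.101,4.000)–(6.000,4.222)
total: 16 segments, chained into 1 closed loop(s), length Σ = 13.453160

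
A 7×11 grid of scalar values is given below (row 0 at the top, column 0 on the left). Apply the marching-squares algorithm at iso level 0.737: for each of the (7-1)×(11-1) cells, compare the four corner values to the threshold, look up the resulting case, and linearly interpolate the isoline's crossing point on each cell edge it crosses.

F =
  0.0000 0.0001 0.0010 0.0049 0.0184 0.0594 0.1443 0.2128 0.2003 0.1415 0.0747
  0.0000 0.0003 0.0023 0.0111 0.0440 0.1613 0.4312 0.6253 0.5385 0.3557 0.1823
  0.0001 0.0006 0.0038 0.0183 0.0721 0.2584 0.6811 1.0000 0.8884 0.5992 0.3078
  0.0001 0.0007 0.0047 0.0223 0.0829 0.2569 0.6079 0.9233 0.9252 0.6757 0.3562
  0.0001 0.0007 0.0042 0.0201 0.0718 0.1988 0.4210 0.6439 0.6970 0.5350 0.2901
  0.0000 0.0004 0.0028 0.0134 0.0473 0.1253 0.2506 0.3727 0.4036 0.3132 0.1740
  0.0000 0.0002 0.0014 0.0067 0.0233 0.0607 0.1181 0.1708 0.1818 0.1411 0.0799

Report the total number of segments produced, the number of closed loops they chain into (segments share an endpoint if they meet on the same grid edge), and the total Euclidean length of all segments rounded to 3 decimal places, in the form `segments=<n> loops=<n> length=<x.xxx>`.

cell (1,6): code 0100 → (1.298,7.000)–(2.000,6.175)
cell (1,7): code 1100 → (1.567,8.000)–(1.298,7.000)
cell (1,8): code 1000 → (2.000,8.524)–(1.567,8.000)
cell (2,6): code 0110 → (2.000,6.175)–(3.000,6.409)
cell (2,8): code 1001 → (3.000,8.754)–(2.000,8.524)
cell (3,6): code 0010 → (3.000,6.409)–(3.667,7.000)
cell (3,7): code 0011 → (3.667,7.000)–(3.825,8.000)
cell (3,8): code 0001 → (3.825,8.000)–(3.000,8.754)
total: 8 segments, chained into 1 closed loop(s), length Σ = 7.871884

segments=8 loops=1 length=7.872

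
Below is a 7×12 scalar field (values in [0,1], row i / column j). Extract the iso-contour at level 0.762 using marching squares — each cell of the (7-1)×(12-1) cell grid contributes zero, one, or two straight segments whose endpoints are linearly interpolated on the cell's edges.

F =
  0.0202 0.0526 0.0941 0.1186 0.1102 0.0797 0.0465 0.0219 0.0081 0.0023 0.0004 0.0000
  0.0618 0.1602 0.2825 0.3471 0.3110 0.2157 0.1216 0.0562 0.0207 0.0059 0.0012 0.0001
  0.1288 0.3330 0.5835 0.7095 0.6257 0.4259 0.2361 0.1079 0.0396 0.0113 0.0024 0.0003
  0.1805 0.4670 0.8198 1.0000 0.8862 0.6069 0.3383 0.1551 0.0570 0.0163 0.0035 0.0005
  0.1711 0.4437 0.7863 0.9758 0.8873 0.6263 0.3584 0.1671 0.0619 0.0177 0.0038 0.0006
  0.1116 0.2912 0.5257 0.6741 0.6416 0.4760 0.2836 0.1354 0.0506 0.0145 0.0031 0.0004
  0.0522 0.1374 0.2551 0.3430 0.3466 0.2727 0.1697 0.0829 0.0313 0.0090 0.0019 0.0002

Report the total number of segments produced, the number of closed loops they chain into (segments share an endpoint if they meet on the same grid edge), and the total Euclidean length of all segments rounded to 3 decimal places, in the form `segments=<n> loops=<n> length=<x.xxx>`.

segments=10 loops=1 length=8.173

cell (2,1): code 0100 → (2.755,2.000)–(3.000,1.836)
cell (2,2): code 1100 → (2.181,3.000)–(2.755,2.000)
cell (2,3): code 1100 → (2.523,4.000)–(2.181,3.000)
cell (2,4): code 1000 → (3.000,4.445)–(2.523,4.000)
cell (3,1): code 0110 → (3.000,1.836)–(4.000,1.929)
cell (3,4): code 1001 → (4.000,4.480)–(3.000,4.445)
cell (4,1): code 0010 → (4.000,1.929)–(4.093,2.000)
cell (4,2): code 0011 → (4.093,2.000)–(4.709,3.000)
cell (4,3): code 0011 → (4.709,3.000)–(4.510,4.000)
cell (4,4): code 0001 → (4.510,4.000)–(4.000,4.480)
total: 10 segments, chained into 1 closed loop(s), length Σ = 8.172972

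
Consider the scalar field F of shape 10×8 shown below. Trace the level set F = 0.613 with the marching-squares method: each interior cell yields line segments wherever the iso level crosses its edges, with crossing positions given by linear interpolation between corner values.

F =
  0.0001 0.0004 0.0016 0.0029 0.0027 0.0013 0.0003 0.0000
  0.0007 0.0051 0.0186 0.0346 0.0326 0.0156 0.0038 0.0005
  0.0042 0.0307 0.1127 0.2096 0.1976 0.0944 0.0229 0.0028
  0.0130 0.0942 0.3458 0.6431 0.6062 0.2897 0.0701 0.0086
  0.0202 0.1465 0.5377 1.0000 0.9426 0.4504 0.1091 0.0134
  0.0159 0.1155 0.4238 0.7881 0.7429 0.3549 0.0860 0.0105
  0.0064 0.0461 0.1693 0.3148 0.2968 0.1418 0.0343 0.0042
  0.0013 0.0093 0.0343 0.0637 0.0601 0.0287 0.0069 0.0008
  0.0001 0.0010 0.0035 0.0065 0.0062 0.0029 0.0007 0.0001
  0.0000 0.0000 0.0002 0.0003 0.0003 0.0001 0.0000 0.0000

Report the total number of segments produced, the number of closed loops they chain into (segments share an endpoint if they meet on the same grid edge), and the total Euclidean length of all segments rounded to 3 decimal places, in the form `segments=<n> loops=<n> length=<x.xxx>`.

cell (2,2): code 0100 → (2.931,3.000)–(3.000,2.899)
cell (2,3): code 1000 → (3.000,3.816)–(2.931,3.000)
cell (3,2): code 0110 → (3.000,2.899)–(4.000,2.163)
cell (3,3): code 1101 → (3.020,4.000)–(3.000,3.816)
cell (3,4): code 1000 → (4.000,4.670)–(3.020,4.000)
cell (4,2): code 0110 → (4.000,2.163)–(5.000,2.519)
cell (4,4): code 1001 → (5.000,4.335)–(4.000,4.670)
cell (5,2): code 0010 → (5.000,2.519)–(5.370,3.000)
cell (5,3): code 0011 → (5.370,3.000)–(5.291,4.000)
cell (5,4): code 0001 → (5.291,4.000)–(5.000,4.335)
total: 10 segments, chained into 1 closed loop(s), length Σ = 7.724718

segments=10 loops=1 length=7.725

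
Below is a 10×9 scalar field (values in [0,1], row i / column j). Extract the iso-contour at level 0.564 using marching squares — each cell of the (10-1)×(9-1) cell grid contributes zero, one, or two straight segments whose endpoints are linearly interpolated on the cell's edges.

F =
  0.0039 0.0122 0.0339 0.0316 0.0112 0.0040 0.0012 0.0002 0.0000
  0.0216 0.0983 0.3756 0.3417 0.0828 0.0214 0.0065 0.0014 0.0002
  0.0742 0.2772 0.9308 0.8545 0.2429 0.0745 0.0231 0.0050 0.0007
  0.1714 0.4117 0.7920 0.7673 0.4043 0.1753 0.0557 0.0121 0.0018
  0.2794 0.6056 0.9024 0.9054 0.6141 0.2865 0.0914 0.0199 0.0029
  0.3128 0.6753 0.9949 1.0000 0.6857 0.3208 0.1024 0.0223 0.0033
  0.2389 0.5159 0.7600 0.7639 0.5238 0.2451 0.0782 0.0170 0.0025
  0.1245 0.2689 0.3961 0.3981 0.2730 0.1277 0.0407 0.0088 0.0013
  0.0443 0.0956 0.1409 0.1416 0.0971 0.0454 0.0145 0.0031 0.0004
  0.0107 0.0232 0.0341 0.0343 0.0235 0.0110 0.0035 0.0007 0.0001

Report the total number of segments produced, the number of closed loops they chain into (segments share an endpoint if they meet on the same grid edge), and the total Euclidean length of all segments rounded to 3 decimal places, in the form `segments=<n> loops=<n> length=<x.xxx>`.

cell (1,1): code 0100 → (1.339,2.000)–(2.000,1.439)
cell (1,2): code 1100 → (1.434,3.000)–(1.339,2.000)
cell (1,3): code 1000 → (2.000,3.475)–(1.434,3.000)
cell (2,1): code 0110 → (2.000,1.439)–(3.000,1.400)
cell (2,3): code 1001 → (3.000,3.560)–(2.000,3.475)
cell (3,0): code 0100 → (3.785,1.000)–(4.000,0.872)
cell (3,1): code 1110 → (3.000,1.400)–(3.785,1.000)
cell (3,3): code 1101 → (3.761,4.000)–(3.000,3.560)
cell (3,4): code 1000 → (4.000,4.153)–(3.761,4.000)
cell (4,0): code 0110 → (4.000,0.872)–(5.000,0.693)
cell (4,4): code 1001 → (5.000,4.334)–(4.000,4.153)
cell (5,0): code 0010 → (5.000,0.693)–(5.698,1.000)
cell (5,1): code 0111 → (5.698,1.000)–(6.000,1.197)
cell (5,3): code 1011 → (6.000,3.833)–(5.752,4.000)
cell (5,4): code 0001 → (5.752,4.000)–(5.000,4.334)
cell (6,1): code 0010 → (6.000,1.197)–(6.539,2.000)
cell (6,2): code 0011 → (6.539,2.000)–(6.546,3.000)
cell (6,3): code 0001 → (6.546,3.000)–(6.000,3.833)
total: 18 segments, chained into 1 closed loop(s), length Σ = 14.148852

segments=18 loops=1 length=14.149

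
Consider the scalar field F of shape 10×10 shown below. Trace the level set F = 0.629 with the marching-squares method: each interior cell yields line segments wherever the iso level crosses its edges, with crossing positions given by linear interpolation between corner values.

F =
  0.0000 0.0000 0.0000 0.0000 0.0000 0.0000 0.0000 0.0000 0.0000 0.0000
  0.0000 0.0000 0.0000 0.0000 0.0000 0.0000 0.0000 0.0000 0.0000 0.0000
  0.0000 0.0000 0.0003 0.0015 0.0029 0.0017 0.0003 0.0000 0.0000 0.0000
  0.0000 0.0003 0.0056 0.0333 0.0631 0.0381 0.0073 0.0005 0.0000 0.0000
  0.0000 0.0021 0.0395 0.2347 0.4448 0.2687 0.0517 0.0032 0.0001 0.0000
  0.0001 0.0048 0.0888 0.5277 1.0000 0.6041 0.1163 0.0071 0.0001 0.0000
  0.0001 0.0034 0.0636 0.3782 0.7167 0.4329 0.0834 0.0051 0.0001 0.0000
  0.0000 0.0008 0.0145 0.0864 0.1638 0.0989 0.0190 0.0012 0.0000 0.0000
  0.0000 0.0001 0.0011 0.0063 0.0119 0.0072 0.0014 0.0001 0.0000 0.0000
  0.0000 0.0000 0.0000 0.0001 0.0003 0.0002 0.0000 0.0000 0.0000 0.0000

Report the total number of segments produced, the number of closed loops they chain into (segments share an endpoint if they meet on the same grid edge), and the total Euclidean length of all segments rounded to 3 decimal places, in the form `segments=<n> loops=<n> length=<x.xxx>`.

segments=6 loops=1 length=5.144

cell (4,3): code 0100 → (4.332,4.000)–(5.000,3.214)
cell (4,4): code 1000 → (5.000,4.937)–(4.332,4.000)
cell (5,3): code 0110 → (5.000,3.214)–(6.000,3.741)
cell (5,4): code 1001 → (6.000,4.309)–(5.000,4.937)
cell (6,3): code 0010 → (6.000,3.741)–(6.159,4.000)
cell (6,4): code 0001 → (6.159,4.000)–(6.000,4.309)
total: 6 segments, chained into 1 closed loop(s), length Σ = 5.144371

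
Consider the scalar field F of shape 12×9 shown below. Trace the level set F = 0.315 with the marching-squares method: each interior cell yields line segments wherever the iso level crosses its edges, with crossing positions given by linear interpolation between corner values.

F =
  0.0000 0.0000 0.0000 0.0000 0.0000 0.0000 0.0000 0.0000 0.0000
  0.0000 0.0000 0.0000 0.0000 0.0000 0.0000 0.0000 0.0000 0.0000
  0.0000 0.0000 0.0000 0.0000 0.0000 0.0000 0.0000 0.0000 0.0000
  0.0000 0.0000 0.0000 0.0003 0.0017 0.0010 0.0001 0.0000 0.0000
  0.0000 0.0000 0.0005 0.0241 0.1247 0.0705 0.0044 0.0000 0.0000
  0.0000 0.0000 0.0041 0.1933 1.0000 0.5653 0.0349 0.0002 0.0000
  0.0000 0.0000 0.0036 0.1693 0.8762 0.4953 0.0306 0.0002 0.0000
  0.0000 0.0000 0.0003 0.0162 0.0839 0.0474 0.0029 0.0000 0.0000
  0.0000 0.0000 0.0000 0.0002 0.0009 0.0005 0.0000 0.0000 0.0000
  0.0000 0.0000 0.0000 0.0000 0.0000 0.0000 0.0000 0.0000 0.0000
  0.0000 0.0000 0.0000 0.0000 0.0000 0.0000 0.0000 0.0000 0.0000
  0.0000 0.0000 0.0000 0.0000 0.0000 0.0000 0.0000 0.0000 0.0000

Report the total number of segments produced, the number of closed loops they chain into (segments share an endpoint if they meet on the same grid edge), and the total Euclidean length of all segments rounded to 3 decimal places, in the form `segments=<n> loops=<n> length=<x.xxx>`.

segments=8 loops=1 length=7.558

cell (4,3): code 0100 → (4.217,4.000)–(5.000,3.151)
cell (4,4): code 1100 → (4.494,5.000)–(4.217,4.000)
cell (4,5): code 1000 → (5.000,5.472)–(4.494,5.000)
cell (5,3): code 0110 → (5.000,3.151)–(6.000,3.206)
cell (5,5): code 1001 → (6.000,5.388)–(5.000,5.472)
cell (6,3): code 0010 → (6.000,3.206)–(6.708,4.000)
cell (6,4): code 0011 → (6.708,4.000)–(6.403,5.000)
cell (6,5): code 0001 → (6.403,5.000)–(6.000,5.388)
total: 8 segments, chained into 1 closed loop(s), length Σ = 7.557927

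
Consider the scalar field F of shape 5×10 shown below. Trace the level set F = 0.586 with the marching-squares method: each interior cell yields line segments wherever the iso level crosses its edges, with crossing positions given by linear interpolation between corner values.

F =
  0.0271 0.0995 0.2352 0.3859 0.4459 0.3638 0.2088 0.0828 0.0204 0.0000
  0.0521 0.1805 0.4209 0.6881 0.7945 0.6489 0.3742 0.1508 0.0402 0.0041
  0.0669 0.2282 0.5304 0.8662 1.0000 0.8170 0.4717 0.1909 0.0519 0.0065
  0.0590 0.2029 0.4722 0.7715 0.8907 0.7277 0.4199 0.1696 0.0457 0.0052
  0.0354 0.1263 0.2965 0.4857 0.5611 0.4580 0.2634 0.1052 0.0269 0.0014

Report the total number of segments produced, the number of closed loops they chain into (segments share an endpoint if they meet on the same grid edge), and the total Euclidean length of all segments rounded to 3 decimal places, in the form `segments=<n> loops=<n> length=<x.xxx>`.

cell (0,2): code 0100 → (0.662,3.000)–(1.000,2.618)
cell (0,3): code 1100 → (0.402,4.000)–(0.662,3.000)
cell (0,4): code 1100 → (0.779,5.000)–(0.402,4.000)
cell (0,5): code 1000 → (1.000,5.229)–(0.779,5.000)
cell (1,2): code 0110 → (1.000,2.618)–(2.000,2.166)
cell (1,5): code 1001 → (2.000,5.669)–(1.000,5.229)
cell (2,2): code 0110 → (2.000,2.166)–(3.000,2.380)
cell (2,5): code 1001 → (3.000,5.460)–(2.000,5.669)
cell (3,2): code 0010 → (3.000,2.380)–(3.649,3.000)
cell (3,3): code 0011 → (3.649,3.000)–(3.924,4.000)
cell (3,4): code 0011 → (3.924,4.000)–(3.525,5.000)
cell (3,5): code 0001 → (3.525,5.000)–(3.000,5.460)
total: 12 segments, chained into 1 closed loop(s), length Σ = 10.874483

segments=12 loops=1 length=10.874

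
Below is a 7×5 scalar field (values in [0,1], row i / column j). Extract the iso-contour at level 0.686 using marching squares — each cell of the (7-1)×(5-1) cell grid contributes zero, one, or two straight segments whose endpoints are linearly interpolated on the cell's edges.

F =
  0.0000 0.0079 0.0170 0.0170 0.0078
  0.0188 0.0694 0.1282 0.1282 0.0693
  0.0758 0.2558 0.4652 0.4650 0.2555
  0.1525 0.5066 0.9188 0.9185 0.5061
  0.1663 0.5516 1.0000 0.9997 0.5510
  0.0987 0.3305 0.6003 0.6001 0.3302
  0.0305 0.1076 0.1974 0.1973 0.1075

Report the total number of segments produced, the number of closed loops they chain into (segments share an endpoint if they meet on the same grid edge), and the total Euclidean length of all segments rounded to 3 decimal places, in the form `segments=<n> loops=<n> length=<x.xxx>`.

cell (2,1): code 0100 → (2.487,2.000)–(3.000,1.435)
cell (2,2): code 1100 → (2.487,3.000)–(2.487,2.000)
cell (2,3): code 1000 → (3.000,3.564)–(2.487,3.000)
cell (3,1): code 0110 → (3.000,1.435)–(4.000,1.300)
cell (3,3): code 1001 → (4.000,3.699)–(3.000,3.564)
cell (4,1): code 0010 → (4.000,1.300)–(4.786,2.000)
cell (4,2): code 0011 → (4.786,2.000)–(4.785,3.000)
cell (4,3): code 0001 → (4.785,3.000)–(4.000,3.699)
total: 8 segments, chained into 1 closed loop(s), length Σ = 7.647024

segments=8 loops=1 length=7.647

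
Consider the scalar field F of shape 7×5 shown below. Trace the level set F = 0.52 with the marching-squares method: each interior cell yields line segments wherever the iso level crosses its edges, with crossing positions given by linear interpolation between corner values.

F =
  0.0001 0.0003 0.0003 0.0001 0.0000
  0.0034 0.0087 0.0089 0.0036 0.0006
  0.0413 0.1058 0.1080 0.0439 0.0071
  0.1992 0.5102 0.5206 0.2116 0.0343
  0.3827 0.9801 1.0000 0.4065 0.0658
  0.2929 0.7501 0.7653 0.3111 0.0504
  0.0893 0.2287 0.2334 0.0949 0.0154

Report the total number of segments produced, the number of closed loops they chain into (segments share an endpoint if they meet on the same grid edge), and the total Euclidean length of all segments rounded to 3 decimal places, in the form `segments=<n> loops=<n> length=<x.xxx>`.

cell (2,1): code 0100 → (2.999,2.000)–(3.000,1.942)
cell (2,2): code 1000 → (3.000,2.002)–(2.999,2.000)
cell (3,0): code 0100 → (3.021,1.000)–(4.000,0.230)
cell (3,1): code 1110 → (3.000,1.942)–(3.021,1.000)
cell (3,2): code 1001 → (4.000,2.809)–(3.000,2.002)
cell (4,0): code 0110 → (4.000,0.230)–(5.000,0.497)
cell (4,2): code 1001 → (5.000,2.540)–(4.000,2.809)
cell (5,0): code 0010 → (5.000,0.497)–(5.441,1.000)
cell (5,1): code 0011 → (5.441,1.000)–(5.461,2.000)
cell (5,2): code 0001 → (5.461,2.000)–(5.000,2.540)
total: 10 segments, chained into 1 closed loop(s), length Σ = 7.983534

segments=10 loops=1 length=7.984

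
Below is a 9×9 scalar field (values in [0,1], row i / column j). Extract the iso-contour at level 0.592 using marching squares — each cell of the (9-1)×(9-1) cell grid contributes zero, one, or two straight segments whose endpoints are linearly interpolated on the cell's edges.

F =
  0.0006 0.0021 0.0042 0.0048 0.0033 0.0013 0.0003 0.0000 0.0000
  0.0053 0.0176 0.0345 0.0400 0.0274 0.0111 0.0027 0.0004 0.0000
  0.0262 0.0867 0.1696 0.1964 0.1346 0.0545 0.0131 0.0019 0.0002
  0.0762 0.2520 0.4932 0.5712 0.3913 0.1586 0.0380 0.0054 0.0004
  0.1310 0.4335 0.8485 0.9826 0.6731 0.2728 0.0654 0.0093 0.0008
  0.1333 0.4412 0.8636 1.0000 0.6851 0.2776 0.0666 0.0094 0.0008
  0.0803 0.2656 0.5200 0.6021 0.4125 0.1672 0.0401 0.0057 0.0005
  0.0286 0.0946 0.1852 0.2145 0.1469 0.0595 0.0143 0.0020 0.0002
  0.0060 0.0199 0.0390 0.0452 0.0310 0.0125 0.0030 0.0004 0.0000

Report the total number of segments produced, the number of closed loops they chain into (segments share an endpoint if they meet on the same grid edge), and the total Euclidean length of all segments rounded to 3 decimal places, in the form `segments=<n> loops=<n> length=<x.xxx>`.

segments=12 loops=1 length=9.197

cell (3,1): code 0100 → (3.278,2.000)–(4.000,1.382)
cell (3,2): code 1100 → (3.051,3.000)–(3.278,2.000)
cell (3,3): code 1100 → (3.712,4.000)–(3.051,3.000)
cell (3,4): code 1000 → (4.000,4.203)–(3.712,4.000)
cell (4,1): code 0110 → (4.000,1.382)–(5.000,1.357)
cell (4,4): code 1001 → (5.000,4.228)–(4.000,4.203)
cell (5,1): code 0010 → (5.000,1.357)–(5.790,2.000)
cell (5,2): code 0111 → (5.790,2.000)–(6.000,2.877)
cell (5,3): code 1011 → (6.000,3.053)–(5.342,4.000)
cell (5,4): code 0001 → (5.342,4.000)–(5.000,4.228)
cell (6,2): code 0010 → (6.000,2.877)–(6.026,3.000)
cell (6,3): code 0001 → (6.026,3.000)–(6.000,3.053)
total: 12 segments, chained into 1 closed loop(s), length Σ = 9.197361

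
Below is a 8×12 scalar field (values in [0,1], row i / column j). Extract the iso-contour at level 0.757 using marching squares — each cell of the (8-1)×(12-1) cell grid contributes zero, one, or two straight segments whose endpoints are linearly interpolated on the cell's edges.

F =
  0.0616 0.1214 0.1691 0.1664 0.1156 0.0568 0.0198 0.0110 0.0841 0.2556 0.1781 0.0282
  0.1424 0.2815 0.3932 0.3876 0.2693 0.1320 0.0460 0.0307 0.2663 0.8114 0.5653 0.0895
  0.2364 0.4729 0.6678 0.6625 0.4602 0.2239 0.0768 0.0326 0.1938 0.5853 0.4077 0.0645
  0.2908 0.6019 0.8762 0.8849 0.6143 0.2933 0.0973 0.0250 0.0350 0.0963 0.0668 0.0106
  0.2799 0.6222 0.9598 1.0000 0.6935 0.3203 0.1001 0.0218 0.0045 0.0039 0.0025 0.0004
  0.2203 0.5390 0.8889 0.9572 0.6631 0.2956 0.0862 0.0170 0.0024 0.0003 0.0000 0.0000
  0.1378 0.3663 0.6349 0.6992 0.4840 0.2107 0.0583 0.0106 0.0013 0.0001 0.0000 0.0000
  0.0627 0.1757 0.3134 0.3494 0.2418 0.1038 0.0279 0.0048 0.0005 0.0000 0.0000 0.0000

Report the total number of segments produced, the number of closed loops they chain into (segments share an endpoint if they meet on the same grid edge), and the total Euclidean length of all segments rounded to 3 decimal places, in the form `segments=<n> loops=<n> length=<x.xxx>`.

segments=14 loops=2 length=10.233

cell (0,8): code 0100 → (0.902,9.000)–(1.000,8.900)
cell (0,9): code 1000 → (1.000,9.221)–(0.902,9.000)
cell (1,8): code 0010 → (1.000,8.900)–(1.241,9.000)
cell (1,9): code 0001 → (1.241,9.000)–(1.000,9.221)
cell (2,1): code 0100 → (2.428,2.000)–(3.000,1.565)
cell (2,2): code 1100 → (2.425,3.000)–(2.428,2.000)
cell (2,3): code 1000 → (3.000,3.473)–(2.425,3.000)
cell (3,1): code 0110 → (3.000,1.565)–(4.000,1.399)
cell (3,3): code 1001 → (4.000,3.793)–(3.000,3.473)
cell (4,1): code 0110 → (4.000,1.399)–(5.000,1.623)
cell (4,3): code 1001 → (5.000,3.681)–(4.000,3.793)
cell (5,1): code 0010 → (5.000,1.623)–(5.519,2.000)
cell (5,2): code 0011 → (5.519,2.000)–(5.776,3.000)
cell (5,3): code 0001 → (5.776,3.000)–(5.000,3.681)
total: 14 segments, chained into 2 closed loop(s), length Σ = 10.232517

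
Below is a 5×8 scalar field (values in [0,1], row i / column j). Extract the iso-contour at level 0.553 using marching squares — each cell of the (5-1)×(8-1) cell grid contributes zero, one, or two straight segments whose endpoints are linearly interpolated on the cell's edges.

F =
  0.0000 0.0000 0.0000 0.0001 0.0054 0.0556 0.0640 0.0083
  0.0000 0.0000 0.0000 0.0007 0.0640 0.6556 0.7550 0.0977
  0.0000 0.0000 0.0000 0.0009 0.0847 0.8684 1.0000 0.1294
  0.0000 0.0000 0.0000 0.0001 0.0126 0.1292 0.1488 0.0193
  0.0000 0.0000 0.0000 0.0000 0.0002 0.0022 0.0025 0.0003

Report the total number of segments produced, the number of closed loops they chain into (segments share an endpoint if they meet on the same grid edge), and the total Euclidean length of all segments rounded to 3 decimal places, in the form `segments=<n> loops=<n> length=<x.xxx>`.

cell (0,4): code 0100 → (0.829,5.000)–(1.000,4.827)
cell (0,5): code 1100 → (0.708,6.000)–(0.829,5.000)
cell (0,6): code 1000 → (1.000,6.307)–(0.708,6.000)
cell (1,4): code 0110 → (1.000,4.827)–(2.000,4.598)
cell (1,6): code 1001 → (2.000,6.513)–(1.000,6.307)
cell (2,4): code 0010 → (2.000,4.598)–(2.427,5.000)
cell (2,5): code 0011 → (2.427,5.000)–(2.525,6.000)
cell (2,6): code 0001 → (2.525,6.000)–(2.000,6.513)
total: 8 segments, chained into 1 closed loop(s), length Σ = 6.047748

segments=8 loops=1 length=6.048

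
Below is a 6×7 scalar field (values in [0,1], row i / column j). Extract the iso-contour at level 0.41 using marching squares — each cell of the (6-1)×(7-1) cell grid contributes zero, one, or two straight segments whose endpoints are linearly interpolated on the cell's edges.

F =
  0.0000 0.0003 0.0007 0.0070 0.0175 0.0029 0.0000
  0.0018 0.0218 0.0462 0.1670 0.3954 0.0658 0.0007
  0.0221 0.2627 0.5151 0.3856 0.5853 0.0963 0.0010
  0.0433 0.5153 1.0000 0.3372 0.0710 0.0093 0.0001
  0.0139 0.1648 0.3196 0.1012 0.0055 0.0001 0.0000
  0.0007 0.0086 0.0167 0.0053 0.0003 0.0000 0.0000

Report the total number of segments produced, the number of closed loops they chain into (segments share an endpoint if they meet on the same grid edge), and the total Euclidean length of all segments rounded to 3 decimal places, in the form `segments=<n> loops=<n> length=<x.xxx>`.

segments=12 loops=2 length=10.083

cell (1,1): code 0100 → (1.776,2.000)–(2.000,1.584)
cell (1,2): code 1000 → (2.000,2.812)–(1.776,2.000)
cell (1,3): code 0100 → (1.077,4.000)–(2.000,3.122)
cell (1,4): code 1000 → (2.000,4.358)–(1.077,4.000)
cell (2,0): code 0100 → (2.583,1.000)–(3.000,0.777)
cell (2,1): code 1110 → (2.000,1.584)–(2.583,1.000)
cell (2,2): code 1001 → (3.000,2.890)–(2.000,2.812)
cell (2,3): code 0010 → (2.000,3.122)–(2.341,4.000)
cell (2,4): code 0001 → (2.341,4.000)–(2.000,4.358)
cell (3,0): code 0010 → (3.000,0.777)–(3.300,1.000)
cell (3,1): code 0011 → (3.300,1.000)–(3.867,2.000)
cell (3,2): code 0001 → (3.867,2.000)–(3.000,2.890)
total: 12 segments, chained into 2 closed loop(s), length Σ = 10.082553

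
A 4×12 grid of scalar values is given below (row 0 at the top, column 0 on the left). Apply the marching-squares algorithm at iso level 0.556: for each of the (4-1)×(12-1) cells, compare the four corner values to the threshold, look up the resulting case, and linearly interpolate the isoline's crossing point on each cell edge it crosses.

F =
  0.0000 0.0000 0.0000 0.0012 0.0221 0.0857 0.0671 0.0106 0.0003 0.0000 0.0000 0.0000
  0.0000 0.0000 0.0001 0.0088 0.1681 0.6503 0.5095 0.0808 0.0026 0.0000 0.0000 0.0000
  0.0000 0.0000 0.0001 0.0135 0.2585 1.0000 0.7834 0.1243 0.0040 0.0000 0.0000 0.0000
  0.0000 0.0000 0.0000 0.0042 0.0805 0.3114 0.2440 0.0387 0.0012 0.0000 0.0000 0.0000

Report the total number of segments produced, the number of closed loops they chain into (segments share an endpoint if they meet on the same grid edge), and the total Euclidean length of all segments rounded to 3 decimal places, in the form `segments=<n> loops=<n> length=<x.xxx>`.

segments=8 loops=1 length=5.745

cell (0,4): code 0100 → (0.833,5.000)–(1.000,4.804)
cell (0,5): code 1000 → (1.000,5.670)–(0.833,5.000)
cell (1,4): code 0110 → (1.000,4.804)–(2.000,4.401)
cell (1,5): code 1101 → (1.170,6.000)–(1.000,5.670)
cell (1,6): code 1000 → (2.000,6.345)–(1.170,6.000)
cell (2,4): code 0010 → (2.000,4.401)–(2.645,5.000)
cell (2,5): code 0011 → (2.645,5.000)–(2.422,6.000)
cell (2,6): code 0001 → (2.422,6.000)–(2.000,6.345)
total: 8 segments, chained into 1 closed loop(s), length Σ = 5.745380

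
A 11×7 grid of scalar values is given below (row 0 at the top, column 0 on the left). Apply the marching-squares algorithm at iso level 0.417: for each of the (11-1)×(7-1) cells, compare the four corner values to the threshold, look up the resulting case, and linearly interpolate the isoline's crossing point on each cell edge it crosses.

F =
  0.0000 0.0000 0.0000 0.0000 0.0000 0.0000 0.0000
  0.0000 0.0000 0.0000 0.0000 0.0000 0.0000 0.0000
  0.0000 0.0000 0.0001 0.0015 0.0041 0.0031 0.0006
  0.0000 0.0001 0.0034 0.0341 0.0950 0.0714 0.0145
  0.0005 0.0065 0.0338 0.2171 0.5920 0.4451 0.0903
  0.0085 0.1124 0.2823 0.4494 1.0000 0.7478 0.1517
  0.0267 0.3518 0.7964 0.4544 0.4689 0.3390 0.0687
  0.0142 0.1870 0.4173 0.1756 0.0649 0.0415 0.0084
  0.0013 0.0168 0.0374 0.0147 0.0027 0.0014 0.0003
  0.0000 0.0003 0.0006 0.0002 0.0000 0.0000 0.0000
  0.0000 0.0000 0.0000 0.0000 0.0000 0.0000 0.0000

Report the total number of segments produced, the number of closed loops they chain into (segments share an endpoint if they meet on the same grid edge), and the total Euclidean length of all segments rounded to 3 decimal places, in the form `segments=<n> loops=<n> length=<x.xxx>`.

cell (3,3): code 0100 → (3.648,4.000)–(4.000,3.533)
cell (3,4): code 1100 → (3.925,5.000)–(3.648,4.000)
cell (3,5): code 1000 → (4.000,5.079)–(3.925,5.000)
cell (4,2): code 0100 → (4.861,3.000)–(5.000,2.806)
cell (4,3): code 1110 → (4.000,3.533)–(4.861,3.000)
cell (4,5): code 1001 → (5.000,5.555)–(4.000,5.079)
cell (5,1): code 0100 → (5.262,2.000)–(6.000,1.147)
cell (5,2): code 1110 → (5.000,2.806)–(5.262,2.000)
cell (5,4): code 1011 → (6.000,4.400)–(5.809,5.000)
cell (5,5): code 0001 → (5.809,5.000)–(5.000,5.555)
cell (6,1): code 0110 → (6.000,1.147)–(7.000,1.999)
cell (6,2): code 1011 → (7.000,2.001)–(6.134,3.000)
cell (6,3): code 0011 → (6.134,3.000)–(6.128,4.000)
cell (6,4): code 0001 → (6.128,4.000)–(6.000,4.400)
cell (7,1): code 0010 → (7.000,1.999)–(7.001,2.000)
cell (7,2): code 0001 → (7.001,2.000)–(7.000,2.001)
total: 16 segments, chained into 1 closed loop(s), length Σ = 11.735479

segments=16 loops=1 length=11.735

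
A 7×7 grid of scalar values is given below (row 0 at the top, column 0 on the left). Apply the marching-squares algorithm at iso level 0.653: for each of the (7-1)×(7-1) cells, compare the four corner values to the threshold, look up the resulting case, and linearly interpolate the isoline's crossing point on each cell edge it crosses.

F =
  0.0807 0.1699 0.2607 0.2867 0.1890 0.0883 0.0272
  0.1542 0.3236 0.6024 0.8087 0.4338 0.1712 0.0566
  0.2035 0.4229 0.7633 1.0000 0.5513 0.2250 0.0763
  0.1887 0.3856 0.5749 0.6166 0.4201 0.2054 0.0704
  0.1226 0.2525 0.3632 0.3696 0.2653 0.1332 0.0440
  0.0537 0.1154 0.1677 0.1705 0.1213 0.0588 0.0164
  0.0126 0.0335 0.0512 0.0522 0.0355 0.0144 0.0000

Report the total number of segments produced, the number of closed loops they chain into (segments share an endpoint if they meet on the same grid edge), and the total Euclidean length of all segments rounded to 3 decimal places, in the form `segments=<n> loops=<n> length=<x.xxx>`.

segments=8 loops=1 length=6.452

cell (0,2): code 0100 → (0.702,3.000)–(1.000,2.245)
cell (0,3): code 1000 → (1.000,3.415)–(0.702,3.000)
cell (1,1): code 0100 → (1.314,2.000)–(2.000,1.676)
cell (1,2): code 1110 → (1.000,2.245)–(1.314,2.000)
cell (1,3): code 1001 → (2.000,3.773)–(1.000,3.415)
cell (2,1): code 0010 → (2.000,1.676)–(2.585,2.000)
cell (2,2): code 0011 → (2.585,2.000)–(2.905,3.000)
cell (2,3): code 0001 → (2.905,3.000)–(2.000,3.773)
total: 8 segments, chained into 1 closed loop(s), length Σ = 6.451515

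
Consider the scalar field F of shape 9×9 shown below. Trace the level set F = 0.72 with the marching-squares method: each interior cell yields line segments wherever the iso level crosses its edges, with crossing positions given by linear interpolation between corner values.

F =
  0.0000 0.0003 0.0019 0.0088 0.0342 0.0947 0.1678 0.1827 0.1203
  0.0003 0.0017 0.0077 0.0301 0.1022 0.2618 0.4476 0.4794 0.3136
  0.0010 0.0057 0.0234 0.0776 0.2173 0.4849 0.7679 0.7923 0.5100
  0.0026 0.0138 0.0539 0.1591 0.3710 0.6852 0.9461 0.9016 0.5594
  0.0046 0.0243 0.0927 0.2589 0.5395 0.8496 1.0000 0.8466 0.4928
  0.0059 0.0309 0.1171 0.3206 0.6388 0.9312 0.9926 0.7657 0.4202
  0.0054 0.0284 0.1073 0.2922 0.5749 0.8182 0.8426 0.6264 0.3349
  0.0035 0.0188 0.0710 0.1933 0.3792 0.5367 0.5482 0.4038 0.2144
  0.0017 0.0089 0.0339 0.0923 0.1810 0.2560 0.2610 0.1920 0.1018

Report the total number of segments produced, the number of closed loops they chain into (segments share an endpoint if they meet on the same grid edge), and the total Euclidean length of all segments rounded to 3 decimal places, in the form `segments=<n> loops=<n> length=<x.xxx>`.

segments=16 loops=1 length=12.500

cell (1,5): code 0100 → (1.850,6.000)–(2.000,5.831)
cell (1,6): code 1100 → (1.769,7.000)–(1.850,6.000)
cell (1,7): code 1000 → (2.000,7.256)–(1.769,7.000)
cell (2,5): code 0110 → (2.000,5.831)–(3.000,5.133)
cell (2,7): code 1001 → (3.000,7.531)–(2.000,7.256)
cell (3,4): code 0100 → (3.212,5.000)–(4.000,4.582)
cell (3,5): code 1110 → (3.000,5.133)–(3.212,5.000)
cell (3,7): code 1001 → (4.000,7.358)–(3.000,7.531)
cell (4,4): code 0110 → (4.000,4.582)–(5.000,4.278)
cell (4,7): code 1001 → (5.000,7.132)–(4.000,7.358)
cell (5,4): code 0110 → (5.000,4.278)–(6.000,4.596)
cell (5,6): code 1011 → (6.000,6.567)–(5.328,7.000)
cell (5,7): code 0001 → (5.328,7.000)–(5.000,7.132)
cell (6,4): code 0010 → (6.000,4.596)–(6.349,5.000)
cell (6,5): code 0011 → (6.349,5.000)–(6.416,6.000)
cell (6,6): code 0001 → (6.416,6.000)–(6.000,6.567)
total: 16 segments, chained into 1 closed loop(s), length Σ = 12.499889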